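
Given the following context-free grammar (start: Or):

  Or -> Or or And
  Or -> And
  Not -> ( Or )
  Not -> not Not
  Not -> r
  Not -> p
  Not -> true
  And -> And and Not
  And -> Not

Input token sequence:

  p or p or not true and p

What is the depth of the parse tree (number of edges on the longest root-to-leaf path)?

5

[Or [Or [Or [And [Not p]]] or [And [Not p]]] or [And [And [Not not [Not true]]] and [Not p]]]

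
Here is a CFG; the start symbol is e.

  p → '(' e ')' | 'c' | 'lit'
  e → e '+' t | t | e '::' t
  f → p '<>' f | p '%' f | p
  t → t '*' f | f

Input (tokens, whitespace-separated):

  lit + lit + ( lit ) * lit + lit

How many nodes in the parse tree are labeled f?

[e [e [e [e [t [f [p lit]]]] + [t [f [p lit]]]] + [t [t [f [p ( [e [t [f [p lit]]]] )]]] * [f [p lit]]]] + [t [f [p lit]]]]

6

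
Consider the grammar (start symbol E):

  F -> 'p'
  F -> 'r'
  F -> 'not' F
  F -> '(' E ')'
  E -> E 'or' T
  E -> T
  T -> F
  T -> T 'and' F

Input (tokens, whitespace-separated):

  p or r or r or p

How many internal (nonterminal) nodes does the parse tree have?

12

[E [E [E [E [T [F p]]] or [T [F r]]] or [T [F r]]] or [T [F p]]]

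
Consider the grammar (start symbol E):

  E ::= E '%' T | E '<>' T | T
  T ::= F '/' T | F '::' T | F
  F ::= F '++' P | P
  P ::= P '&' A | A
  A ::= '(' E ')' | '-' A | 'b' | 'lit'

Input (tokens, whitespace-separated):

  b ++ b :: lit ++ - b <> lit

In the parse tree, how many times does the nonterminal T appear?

3

[E [E [T [F [F [P [A b]]] ++ [P [A b]]] :: [T [F [F [P [A lit]]] ++ [P [A - [A b]]]]]]] <> [T [F [P [A lit]]]]]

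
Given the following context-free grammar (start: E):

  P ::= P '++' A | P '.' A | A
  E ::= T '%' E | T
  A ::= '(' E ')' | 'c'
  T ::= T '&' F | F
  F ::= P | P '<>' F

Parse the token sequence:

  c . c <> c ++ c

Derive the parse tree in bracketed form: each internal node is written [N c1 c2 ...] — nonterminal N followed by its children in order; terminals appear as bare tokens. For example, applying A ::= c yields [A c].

E
T
F
P <> F
P . A <> F
A . A <> F
c . A <> F
c . c <> F
c . c <> P
c . c <> P ++ A
c . c <> A ++ A
c . c <> c ++ A
c . c <> c ++ c

[E [T [F [P [P [A c]] . [A c]] <> [F [P [P [A c]] ++ [A c]]]]]]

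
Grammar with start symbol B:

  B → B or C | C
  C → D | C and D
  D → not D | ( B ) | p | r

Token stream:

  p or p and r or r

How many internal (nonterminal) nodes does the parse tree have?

11

[B [B [B [C [D p]]] or [C [C [D p]] and [D r]]] or [C [D r]]]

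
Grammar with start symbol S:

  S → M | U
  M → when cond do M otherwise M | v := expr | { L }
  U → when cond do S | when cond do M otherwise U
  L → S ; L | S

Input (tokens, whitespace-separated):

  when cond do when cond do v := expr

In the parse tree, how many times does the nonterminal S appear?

3

[S [U when cond do [S [U when cond do [S [M v := expr]]]]]]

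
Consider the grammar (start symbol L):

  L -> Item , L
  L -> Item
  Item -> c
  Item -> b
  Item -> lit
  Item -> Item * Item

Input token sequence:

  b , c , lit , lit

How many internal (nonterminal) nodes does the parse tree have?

[L [Item b] , [L [Item c] , [L [Item lit] , [L [Item lit]]]]]

8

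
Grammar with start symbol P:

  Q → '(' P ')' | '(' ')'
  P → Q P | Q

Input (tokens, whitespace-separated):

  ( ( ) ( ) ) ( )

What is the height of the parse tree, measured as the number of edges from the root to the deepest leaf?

5

[P [Q ( [P [Q ( )] [P [Q ( )]]] )] [P [Q ( )]]]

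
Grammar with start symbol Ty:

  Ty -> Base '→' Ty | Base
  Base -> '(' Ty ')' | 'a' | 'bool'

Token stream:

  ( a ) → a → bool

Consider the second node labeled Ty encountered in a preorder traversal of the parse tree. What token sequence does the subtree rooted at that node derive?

a

[Ty [Base ( [Ty [Base a]] )] → [Ty [Base a] → [Ty [Base bool]]]]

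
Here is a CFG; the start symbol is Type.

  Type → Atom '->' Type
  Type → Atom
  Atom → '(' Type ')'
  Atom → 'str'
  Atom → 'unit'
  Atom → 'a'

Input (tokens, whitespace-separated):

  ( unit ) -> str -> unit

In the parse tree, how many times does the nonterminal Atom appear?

4

[Type [Atom ( [Type [Atom unit]] )] -> [Type [Atom str] -> [Type [Atom unit]]]]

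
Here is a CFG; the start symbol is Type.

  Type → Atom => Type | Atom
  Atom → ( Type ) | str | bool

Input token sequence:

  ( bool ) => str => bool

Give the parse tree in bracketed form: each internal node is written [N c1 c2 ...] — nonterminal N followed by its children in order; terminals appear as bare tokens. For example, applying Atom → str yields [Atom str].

Type
Atom => Type
( Type ) => Type
( Atom ) => Type
( bool ) => Type
( bool ) => Atom => Type
( bool ) => str => Type
( bool ) => str => Atom
( bool ) => str => bool

[Type [Atom ( [Type [Atom bool]] )] => [Type [Atom str] => [Type [Atom bool]]]]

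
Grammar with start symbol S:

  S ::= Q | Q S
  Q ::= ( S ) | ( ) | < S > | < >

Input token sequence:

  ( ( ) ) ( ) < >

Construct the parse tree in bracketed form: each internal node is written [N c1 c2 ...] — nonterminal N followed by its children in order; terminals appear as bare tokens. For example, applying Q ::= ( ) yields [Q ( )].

S
Q S
( S ) S
( Q ) S
( ( ) ) S
( ( ) ) Q S
( ( ) ) ( ) S
( ( ) ) ( ) Q
( ( ) ) ( ) < >

[S [Q ( [S [Q ( )]] )] [S [Q ( )] [S [Q < >]]]]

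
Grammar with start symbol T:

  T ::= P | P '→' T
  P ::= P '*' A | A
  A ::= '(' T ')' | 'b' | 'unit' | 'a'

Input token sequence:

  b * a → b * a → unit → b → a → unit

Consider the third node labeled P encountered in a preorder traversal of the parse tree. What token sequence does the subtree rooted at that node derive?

b * a

[T [P [P [A b]] * [A a]] → [T [P [P [A b]] * [A a]] → [T [P [A unit]] → [T [P [A b]] → [T [P [A a]] → [T [P [A unit]]]]]]]]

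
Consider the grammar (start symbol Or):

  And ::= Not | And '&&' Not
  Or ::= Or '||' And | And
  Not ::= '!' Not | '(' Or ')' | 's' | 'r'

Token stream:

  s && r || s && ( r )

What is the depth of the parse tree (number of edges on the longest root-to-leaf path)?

[Or [Or [And [And [Not s]] && [Not r]]] || [And [And [Not s]] && [Not ( [Or [And [Not r]]] )]]]

6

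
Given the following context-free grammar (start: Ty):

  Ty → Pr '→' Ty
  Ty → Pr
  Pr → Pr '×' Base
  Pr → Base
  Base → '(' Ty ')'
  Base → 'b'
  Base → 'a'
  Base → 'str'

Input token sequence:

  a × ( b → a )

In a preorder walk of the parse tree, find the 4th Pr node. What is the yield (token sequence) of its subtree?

[Ty [Pr [Pr [Base a]] × [Base ( [Ty [Pr [Base b]] → [Ty [Pr [Base a]]]] )]]]

a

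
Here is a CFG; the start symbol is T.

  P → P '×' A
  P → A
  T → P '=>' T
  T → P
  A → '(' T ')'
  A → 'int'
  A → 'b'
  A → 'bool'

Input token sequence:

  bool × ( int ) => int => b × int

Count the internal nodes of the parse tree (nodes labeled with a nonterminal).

[T [P [P [A bool]] × [A ( [T [P [A int]]] )]] => [T [P [A int]] => [T [P [P [A b]] × [A int]]]]]

16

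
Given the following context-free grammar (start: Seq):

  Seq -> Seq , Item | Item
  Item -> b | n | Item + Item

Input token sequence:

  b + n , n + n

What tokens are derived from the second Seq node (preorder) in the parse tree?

[Seq [Seq [Item [Item b] + [Item n]]] , [Item [Item n] + [Item n]]]

b + n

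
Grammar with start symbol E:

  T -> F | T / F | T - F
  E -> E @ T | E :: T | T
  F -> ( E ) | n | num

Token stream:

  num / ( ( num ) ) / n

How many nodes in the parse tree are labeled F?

[E [T [T [T [F num]] / [F ( [E [T [F ( [E [T [F num]]] )]]] )]] / [F n]]]

5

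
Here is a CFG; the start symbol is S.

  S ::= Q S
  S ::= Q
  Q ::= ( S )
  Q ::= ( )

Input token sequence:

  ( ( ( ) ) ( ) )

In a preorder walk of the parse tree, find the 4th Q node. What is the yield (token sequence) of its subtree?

( )

[S [Q ( [S [Q ( [S [Q ( )]] )] [S [Q ( )]]] )]]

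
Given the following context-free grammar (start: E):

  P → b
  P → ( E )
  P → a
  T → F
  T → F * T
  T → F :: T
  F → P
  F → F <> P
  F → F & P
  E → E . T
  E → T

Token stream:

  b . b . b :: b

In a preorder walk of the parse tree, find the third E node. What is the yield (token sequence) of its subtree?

[E [E [E [T [F [P b]]]] . [T [F [P b]]]] . [T [F [P b]] :: [T [F [P b]]]]]

b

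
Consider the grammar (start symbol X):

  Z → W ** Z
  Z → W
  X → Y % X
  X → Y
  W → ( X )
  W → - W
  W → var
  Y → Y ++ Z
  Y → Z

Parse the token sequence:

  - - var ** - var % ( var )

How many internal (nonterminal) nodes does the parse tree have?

[X [Y [Z [W - [W - [W var]]] ** [Z [W - [W var]]]]] % [X [Y [Z [W ( [X [Y [Z [W var]]]] )]]]]]

17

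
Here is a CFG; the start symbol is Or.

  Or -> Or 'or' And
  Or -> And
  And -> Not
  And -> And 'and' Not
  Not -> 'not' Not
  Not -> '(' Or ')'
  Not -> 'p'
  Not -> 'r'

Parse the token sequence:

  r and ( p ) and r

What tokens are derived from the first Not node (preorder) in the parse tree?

[Or [And [And [And [Not r]] and [Not ( [Or [And [Not p]]] )]] and [Not r]]]

r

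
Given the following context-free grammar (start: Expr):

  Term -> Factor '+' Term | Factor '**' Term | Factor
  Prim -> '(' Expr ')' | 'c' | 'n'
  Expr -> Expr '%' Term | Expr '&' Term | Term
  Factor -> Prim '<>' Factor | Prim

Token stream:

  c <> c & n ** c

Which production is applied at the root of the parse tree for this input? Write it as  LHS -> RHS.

[Expr [Expr [Term [Factor [Prim c] <> [Factor [Prim c]]]]] & [Term [Factor [Prim n]] ** [Term [Factor [Prim c]]]]]

Expr -> Expr '&' Term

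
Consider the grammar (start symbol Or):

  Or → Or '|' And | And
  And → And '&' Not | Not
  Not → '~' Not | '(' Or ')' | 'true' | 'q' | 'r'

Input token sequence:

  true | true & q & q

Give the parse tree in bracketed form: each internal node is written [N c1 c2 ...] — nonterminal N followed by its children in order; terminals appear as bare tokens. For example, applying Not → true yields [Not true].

Or
Or | And
And | And
Not | And
true | And
true | And & Not
true | And & Not & Not
true | Not & Not & Not
true | true & Not & Not
true | true & q & Not
true | true & q & q

[Or [Or [And [Not true]]] | [And [And [And [Not true]] & [Not q]] & [Not q]]]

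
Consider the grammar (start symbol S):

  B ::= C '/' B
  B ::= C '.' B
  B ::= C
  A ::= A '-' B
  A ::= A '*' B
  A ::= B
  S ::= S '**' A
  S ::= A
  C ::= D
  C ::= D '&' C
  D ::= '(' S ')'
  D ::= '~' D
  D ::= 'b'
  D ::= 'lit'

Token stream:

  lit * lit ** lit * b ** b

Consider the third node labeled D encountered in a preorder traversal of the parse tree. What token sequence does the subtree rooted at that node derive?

lit

[S [S [S [A [A [B [C [D lit]]]] * [B [C [D lit]]]]] ** [A [A [B [C [D lit]]]] * [B [C [D b]]]]] ** [A [B [C [D b]]]]]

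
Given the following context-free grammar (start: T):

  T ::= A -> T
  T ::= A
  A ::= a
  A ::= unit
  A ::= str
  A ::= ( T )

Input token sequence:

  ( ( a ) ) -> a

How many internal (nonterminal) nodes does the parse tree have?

8

[T [A ( [T [A ( [T [A a]] )]] )] -> [T [A a]]]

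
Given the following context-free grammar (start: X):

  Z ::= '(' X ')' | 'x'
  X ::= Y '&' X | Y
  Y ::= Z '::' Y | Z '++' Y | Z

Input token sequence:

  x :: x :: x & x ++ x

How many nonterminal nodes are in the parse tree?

[X [Y [Z x] :: [Y [Z x] :: [Y [Z x]]]] & [X [Y [Z x] ++ [Y [Z x]]]]]

12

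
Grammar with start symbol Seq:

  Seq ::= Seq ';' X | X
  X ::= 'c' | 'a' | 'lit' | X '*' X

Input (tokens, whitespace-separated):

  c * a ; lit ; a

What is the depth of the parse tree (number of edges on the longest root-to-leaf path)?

5

[Seq [Seq [Seq [X [X c] * [X a]]] ; [X lit]] ; [X a]]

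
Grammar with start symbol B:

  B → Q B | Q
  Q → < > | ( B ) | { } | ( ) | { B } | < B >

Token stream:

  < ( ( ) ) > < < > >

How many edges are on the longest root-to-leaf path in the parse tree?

6

[B [Q < [B [Q ( [B [Q ( )]] )]] >] [B [Q < [B [Q < >]] >]]]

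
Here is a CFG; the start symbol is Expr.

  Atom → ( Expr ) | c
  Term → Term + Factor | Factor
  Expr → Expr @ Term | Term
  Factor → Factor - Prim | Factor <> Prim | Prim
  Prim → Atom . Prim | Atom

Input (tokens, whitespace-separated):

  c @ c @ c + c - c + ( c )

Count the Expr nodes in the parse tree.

[Expr [Expr [Expr [Term [Factor [Prim [Atom c]]]]] @ [Term [Factor [Prim [Atom c]]]]] @ [Term [Term [Term [Factor [Prim [Atom c]]]] + [Factor [Factor [Prim [Atom c]]] - [Prim [Atom c]]]] + [Factor [Prim [Atom ( [Expr [Term [Factor [Prim [Atom c]]]]] )]]]]]

4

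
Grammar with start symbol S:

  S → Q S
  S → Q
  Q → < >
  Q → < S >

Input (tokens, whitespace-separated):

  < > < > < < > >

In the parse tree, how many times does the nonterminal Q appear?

4

[S [Q < >] [S [Q < >] [S [Q < [S [Q < >]] >]]]]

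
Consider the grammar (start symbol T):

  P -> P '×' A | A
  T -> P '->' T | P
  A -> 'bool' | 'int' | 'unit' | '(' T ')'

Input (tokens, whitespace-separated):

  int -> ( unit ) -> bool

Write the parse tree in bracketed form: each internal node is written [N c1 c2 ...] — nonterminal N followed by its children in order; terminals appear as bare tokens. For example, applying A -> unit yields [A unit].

T
P -> T
A -> T
int -> T
int -> P -> T
int -> A -> T
int -> ( T ) -> T
int -> ( P ) -> T
int -> ( A ) -> T
int -> ( unit ) -> T
int -> ( unit ) -> P
int -> ( unit ) -> A
int -> ( unit ) -> bool

[T [P [A int]] -> [T [P [A ( [T [P [A unit]]] )]] -> [T [P [A bool]]]]]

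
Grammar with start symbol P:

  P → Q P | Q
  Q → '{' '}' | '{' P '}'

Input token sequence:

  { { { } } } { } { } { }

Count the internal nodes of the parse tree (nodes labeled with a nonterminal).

[P [Q { [P [Q { [P [Q { }]] }]] }] [P [Q { }] [P [Q { }] [P [Q { }]]]]]

12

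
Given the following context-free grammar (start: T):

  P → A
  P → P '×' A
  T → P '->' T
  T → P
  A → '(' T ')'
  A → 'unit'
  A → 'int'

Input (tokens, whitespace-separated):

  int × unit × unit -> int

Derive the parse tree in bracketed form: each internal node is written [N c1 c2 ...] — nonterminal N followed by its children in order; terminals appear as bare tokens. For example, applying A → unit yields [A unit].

[T [P [P [P [A int]] × [A unit]] × [A unit]] -> [T [P [A int]]]]

T
P -> T
P × A -> T
P × A × A -> T
A × A × A -> T
int × A × A -> T
int × unit × A -> T
int × unit × unit -> T
int × unit × unit -> P
int × unit × unit -> A
int × unit × unit -> int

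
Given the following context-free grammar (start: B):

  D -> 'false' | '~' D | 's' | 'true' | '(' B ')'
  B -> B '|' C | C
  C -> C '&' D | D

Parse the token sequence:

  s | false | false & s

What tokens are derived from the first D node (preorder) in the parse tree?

s

[B [B [B [C [D s]]] | [C [D false]]] | [C [C [D false]] & [D s]]]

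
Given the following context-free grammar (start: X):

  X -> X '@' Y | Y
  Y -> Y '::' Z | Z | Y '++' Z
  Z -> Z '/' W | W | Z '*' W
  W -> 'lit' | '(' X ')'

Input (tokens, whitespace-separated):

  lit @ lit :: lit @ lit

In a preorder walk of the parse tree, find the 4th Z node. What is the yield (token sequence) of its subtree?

lit

[X [X [X [Y [Z [W lit]]]] @ [Y [Y [Z [W lit]]] :: [Z [W lit]]]] @ [Y [Z [W lit]]]]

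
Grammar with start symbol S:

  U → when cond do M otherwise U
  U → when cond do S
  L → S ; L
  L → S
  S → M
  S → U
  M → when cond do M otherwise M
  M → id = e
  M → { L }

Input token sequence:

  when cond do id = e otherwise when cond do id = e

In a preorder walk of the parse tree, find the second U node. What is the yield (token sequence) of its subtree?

[S [U when cond do [M id = e] otherwise [U when cond do [S [M id = e]]]]]

when cond do id = e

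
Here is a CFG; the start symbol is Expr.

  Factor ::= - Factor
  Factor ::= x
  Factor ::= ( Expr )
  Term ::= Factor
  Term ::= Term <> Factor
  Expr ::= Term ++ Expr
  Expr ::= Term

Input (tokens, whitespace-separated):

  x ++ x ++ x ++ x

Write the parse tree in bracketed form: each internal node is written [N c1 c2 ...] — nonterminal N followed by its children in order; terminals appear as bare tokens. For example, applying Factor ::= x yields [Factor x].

[Expr [Term [Factor x]] ++ [Expr [Term [Factor x]] ++ [Expr [Term [Factor x]] ++ [Expr [Term [Factor x]]]]]]

Expr
Term ++ Expr
Factor ++ Expr
x ++ Expr
x ++ Term ++ Expr
x ++ Factor ++ Expr
x ++ x ++ Expr
x ++ x ++ Term ++ Expr
x ++ x ++ Factor ++ Expr
x ++ x ++ x ++ Expr
x ++ x ++ x ++ Term
x ++ x ++ x ++ Factor
x ++ x ++ x ++ x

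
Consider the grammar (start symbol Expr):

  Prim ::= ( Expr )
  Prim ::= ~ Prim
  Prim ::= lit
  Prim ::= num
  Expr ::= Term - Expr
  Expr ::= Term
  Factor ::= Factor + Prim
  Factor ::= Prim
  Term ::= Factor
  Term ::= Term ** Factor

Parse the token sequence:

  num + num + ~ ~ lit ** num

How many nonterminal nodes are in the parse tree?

[Expr [Term [Term [Factor [Factor [Factor [Prim num]] + [Prim num]] + [Prim ~ [Prim ~ [Prim lit]]]]] ** [Factor [Prim num]]]]

13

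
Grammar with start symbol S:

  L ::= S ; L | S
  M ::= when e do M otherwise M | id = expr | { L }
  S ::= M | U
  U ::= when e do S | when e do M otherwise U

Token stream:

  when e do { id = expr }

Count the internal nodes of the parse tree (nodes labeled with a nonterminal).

7

[S [U when e do [S [M { [L [S [M id = expr]]] }]]]]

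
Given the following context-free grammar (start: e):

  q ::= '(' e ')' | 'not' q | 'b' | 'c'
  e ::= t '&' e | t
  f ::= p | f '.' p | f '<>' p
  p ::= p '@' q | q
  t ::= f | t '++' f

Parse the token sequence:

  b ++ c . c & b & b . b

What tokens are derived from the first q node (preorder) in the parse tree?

b

[e [t [t [f [p [q b]]]] ++ [f [f [p [q c]]] . [p [q c]]]] & [e [t [f [p [q b]]]] & [e [t [f [f [p [q b]]] . [p [q b]]]]]]]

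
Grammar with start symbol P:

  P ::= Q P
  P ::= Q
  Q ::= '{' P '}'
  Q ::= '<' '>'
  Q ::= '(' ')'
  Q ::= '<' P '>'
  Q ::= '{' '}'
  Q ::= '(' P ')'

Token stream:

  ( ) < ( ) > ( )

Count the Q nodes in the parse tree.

4

[P [Q ( )] [P [Q < [P [Q ( )]] >] [P [Q ( )]]]]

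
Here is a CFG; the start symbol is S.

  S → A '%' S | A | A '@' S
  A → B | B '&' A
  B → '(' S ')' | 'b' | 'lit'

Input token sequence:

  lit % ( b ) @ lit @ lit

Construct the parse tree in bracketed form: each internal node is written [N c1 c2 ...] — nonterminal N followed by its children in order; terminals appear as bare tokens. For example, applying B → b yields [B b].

[S [A [B lit]] % [S [A [B ( [S [A [B b]]] )]] @ [S [A [B lit]] @ [S [A [B lit]]]]]]

S
A % S
B % S
lit % S
lit % A @ S
lit % B @ S
lit % ( S ) @ S
lit % ( A ) @ S
lit % ( B ) @ S
lit % ( b ) @ S
lit % ( b ) @ A @ S
lit % ( b ) @ B @ S
lit % ( b ) @ lit @ S
lit % ( b ) @ lit @ A
lit % ( b ) @ lit @ B
lit % ( b ) @ lit @ lit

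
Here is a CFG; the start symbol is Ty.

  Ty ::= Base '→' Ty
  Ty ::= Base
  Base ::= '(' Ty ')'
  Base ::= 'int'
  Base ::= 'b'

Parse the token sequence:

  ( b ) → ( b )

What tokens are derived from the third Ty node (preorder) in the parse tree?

( b )

[Ty [Base ( [Ty [Base b]] )] → [Ty [Base ( [Ty [Base b]] )]]]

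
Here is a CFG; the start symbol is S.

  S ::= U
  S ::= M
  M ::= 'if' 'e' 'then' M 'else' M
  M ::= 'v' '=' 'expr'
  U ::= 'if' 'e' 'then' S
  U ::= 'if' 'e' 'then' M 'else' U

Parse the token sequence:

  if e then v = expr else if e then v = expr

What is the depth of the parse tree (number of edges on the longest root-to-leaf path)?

5

[S [U if e then [M v = expr] else [U if e then [S [M v = expr]]]]]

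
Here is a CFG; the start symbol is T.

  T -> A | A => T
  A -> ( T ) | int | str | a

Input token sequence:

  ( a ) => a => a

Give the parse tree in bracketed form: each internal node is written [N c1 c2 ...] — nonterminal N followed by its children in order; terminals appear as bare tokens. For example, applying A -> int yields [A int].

T
A => T
( T ) => T
( A ) => T
( a ) => T
( a ) => A => T
( a ) => a => T
( a ) => a => A
( a ) => a => a

[T [A ( [T [A a]] )] => [T [A a] => [T [A a]]]]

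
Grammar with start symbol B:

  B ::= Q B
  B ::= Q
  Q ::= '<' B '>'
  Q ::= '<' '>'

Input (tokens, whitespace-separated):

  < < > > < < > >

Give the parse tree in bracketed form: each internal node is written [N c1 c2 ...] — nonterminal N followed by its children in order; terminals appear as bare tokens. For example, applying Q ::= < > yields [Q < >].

B
Q B
< B > B
< Q > B
< < > > B
< < > > Q
< < > > < B >
< < > > < Q >
< < > > < < > >

[B [Q < [B [Q < >]] >] [B [Q < [B [Q < >]] >]]]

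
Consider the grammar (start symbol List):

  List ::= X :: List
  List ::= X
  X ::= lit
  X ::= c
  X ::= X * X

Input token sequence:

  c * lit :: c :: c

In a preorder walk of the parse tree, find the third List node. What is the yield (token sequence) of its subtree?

c

[List [X [X c] * [X lit]] :: [List [X c] :: [List [X c]]]]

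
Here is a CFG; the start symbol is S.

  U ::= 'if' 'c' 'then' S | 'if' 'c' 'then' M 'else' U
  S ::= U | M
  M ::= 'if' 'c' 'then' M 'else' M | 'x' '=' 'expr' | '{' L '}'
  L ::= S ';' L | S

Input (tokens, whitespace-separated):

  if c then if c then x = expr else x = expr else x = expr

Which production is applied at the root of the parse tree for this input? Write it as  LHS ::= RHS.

[S [M if c then [M if c then [M x = expr] else [M x = expr]] else [M x = expr]]]

S ::= M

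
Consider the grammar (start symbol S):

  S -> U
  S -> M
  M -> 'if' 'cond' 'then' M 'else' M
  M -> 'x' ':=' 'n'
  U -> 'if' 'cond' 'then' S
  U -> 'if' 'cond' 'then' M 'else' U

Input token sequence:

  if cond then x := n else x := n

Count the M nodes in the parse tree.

3

[S [M if cond then [M x := n] else [M x := n]]]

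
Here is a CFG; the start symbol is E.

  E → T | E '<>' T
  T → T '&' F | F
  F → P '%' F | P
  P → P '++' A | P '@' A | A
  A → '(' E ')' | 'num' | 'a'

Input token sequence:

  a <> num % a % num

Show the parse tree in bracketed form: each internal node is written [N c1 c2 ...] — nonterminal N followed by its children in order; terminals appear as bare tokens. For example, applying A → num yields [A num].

[E [E [T [F [P [A a]]]]] <> [T [F [P [A num]] % [F [P [A a]] % [F [P [A num]]]]]]]

E
E <> T
T <> T
F <> T
P <> T
A <> T
a <> T
a <> F
a <> P % F
a <> A % F
a <> num % F
a <> num % P % F
a <> num % A % F
a <> num % a % F
a <> num % a % P
a <> num % a % A
a <> num % a % num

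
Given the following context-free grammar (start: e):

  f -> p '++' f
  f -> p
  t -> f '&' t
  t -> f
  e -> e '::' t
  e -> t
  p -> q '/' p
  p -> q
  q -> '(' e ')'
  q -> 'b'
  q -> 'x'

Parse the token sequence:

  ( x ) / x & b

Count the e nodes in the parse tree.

2

[e [t [f [p [q ( [e [t [f [p [q x]]]]] )] / [p [q x]]]] & [t [f [p [q b]]]]]]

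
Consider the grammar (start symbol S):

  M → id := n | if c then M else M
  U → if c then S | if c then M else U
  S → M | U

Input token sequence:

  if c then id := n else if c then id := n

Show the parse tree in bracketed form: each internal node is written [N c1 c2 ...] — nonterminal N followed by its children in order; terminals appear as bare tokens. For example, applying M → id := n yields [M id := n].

S
U
if c then M else U
if c then id := n else U
if c then id := n else if c then S
if c then id := n else if c then M
if c then id := n else if c then id := n

[S [U if c then [M id := n] else [U if c then [S [M id := n]]]]]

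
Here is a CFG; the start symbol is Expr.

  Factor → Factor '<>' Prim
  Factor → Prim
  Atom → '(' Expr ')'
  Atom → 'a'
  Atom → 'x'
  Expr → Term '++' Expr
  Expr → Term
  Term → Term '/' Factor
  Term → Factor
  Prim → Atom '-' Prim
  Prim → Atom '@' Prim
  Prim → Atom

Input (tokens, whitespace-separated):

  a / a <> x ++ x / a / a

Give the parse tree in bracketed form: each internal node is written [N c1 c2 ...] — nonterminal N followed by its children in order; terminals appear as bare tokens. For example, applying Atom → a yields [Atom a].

[Expr [Term [Term [Factor [Prim [Atom a]]]] / [Factor [Factor [Prim [Atom a]]] <> [Prim [Atom x]]]] ++ [Expr [Term [Term [Term [Factor [Prim [Atom x]]]] / [Factor [Prim [Atom a]]]] / [Factor [Prim [Atom a]]]]]]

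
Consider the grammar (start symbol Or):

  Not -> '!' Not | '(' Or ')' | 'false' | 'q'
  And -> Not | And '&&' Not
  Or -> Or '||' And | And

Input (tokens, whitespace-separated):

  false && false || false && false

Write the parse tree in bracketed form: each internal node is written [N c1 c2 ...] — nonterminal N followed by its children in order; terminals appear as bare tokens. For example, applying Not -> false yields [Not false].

Or
Or || And
And || And
And && Not || And
Not && Not || And
false && Not || And
false && false || And
false && false || And && Not
false && false || Not && Not
false && false || false && Not
false && false || false && false

[Or [Or [And [And [Not false]] && [Not false]]] || [And [And [Not false]] && [Not false]]]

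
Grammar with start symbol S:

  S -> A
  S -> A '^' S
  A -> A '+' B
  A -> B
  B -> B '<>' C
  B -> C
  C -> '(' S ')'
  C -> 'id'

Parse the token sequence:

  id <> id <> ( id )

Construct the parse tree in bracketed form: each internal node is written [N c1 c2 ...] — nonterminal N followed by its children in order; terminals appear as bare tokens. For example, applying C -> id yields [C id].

[S [A [B [B [B [C id]] <> [C id]] <> [C ( [S [A [B [C id]]]] )]]]]

S
A
B
B <> C
B <> C <> C
C <> C <> C
id <> C <> C
id <> id <> C
id <> id <> ( S )
id <> id <> ( A )
id <> id <> ( B )
id <> id <> ( C )
id <> id <> ( id )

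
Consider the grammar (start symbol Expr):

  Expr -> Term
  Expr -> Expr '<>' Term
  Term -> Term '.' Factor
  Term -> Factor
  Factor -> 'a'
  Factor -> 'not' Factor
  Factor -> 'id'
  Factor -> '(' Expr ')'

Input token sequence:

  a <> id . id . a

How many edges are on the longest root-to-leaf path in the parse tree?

[Expr [Expr [Term [Factor a]]] <> [Term [Term [Term [Factor id]] . [Factor id]] . [Factor a]]]

5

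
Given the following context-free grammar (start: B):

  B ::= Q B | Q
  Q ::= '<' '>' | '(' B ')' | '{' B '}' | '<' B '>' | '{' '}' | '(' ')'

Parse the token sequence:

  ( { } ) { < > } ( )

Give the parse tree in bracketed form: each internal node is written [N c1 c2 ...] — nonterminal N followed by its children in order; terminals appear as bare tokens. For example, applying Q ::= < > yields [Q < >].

B
Q B
( B ) B
( Q ) B
( { } ) B
( { } ) Q B
( { } ) { B } B
( { } ) { Q } B
( { } ) { < > } B
( { } ) { < > } Q
( { } ) { < > } ( )

[B [Q ( [B [Q { }]] )] [B [Q { [B [Q < >]] }] [B [Q ( )]]]]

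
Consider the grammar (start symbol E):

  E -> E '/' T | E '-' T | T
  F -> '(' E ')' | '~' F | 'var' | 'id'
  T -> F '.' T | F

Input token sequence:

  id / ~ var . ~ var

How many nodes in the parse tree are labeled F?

5

[E [E [T [F id]]] / [T [F ~ [F var]] . [T [F ~ [F var]]]]]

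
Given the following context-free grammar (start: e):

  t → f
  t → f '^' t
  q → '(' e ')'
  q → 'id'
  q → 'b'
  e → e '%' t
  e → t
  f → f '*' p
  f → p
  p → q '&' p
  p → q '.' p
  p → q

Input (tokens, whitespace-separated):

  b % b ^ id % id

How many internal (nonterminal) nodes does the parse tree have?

19

[e [e [e [t [f [p [q b]]]]] % [t [f [p [q b]]] ^ [t [f [p [q id]]]]]] % [t [f [p [q id]]]]]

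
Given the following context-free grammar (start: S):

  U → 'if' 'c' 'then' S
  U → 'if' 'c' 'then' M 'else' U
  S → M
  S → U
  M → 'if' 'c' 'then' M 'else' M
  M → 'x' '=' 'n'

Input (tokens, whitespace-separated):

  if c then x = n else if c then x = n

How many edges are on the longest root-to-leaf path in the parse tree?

5

[S [U if c then [M x = n] else [U if c then [S [M x = n]]]]]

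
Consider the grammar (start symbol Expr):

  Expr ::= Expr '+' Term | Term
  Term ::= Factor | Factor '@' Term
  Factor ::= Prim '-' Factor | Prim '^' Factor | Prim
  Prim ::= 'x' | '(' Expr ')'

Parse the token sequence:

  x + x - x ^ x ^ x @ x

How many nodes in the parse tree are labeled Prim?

6

[Expr [Expr [Term [Factor [Prim x]]]] + [Term [Factor [Prim x] - [Factor [Prim x] ^ [Factor [Prim x] ^ [Factor [Prim x]]]]] @ [Term [Factor [Prim x]]]]]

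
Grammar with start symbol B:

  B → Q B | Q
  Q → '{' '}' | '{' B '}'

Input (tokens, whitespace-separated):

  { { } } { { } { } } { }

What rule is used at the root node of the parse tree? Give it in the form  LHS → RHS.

[B [Q { [B [Q { }]] }] [B [Q { [B [Q { }] [B [Q { }]]] }] [B [Q { }]]]]

B → Q B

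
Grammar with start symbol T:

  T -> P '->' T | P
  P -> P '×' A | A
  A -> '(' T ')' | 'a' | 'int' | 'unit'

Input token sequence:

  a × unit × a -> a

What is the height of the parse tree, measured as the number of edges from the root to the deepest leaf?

[T [P [P [P [A a]] × [A unit]] × [A a]] -> [T [P [A a]]]]

5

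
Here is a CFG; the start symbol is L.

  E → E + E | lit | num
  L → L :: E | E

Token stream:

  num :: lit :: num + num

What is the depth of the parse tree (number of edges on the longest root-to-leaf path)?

[L [L [L [E num]] :: [E lit]] :: [E [E num] + [E num]]]

4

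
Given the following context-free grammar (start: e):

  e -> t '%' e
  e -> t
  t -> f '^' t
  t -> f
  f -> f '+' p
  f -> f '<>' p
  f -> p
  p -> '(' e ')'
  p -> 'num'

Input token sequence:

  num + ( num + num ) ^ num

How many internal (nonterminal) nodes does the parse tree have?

15

[e [t [f [f [p num]] + [p ( [e [t [f [f [p num]] + [p num]]]] )]] ^ [t [f [p num]]]]]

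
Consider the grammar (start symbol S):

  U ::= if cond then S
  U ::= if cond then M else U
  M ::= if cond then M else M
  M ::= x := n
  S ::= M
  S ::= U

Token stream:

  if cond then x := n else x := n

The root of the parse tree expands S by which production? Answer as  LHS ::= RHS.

S ::= M

[S [M if cond then [M x := n] else [M x := n]]]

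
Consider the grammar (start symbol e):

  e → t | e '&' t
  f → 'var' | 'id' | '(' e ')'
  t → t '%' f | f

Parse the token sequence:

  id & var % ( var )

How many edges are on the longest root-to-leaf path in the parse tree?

6

[e [e [t [f id]]] & [t [t [f var]] % [f ( [e [t [f var]]] )]]]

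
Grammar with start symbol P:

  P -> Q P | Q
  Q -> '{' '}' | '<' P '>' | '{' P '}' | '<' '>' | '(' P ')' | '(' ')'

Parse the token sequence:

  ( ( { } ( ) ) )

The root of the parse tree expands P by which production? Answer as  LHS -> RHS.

[P [Q ( [P [Q ( [P [Q { }] [P [Q ( )]]] )]] )]]

P -> Q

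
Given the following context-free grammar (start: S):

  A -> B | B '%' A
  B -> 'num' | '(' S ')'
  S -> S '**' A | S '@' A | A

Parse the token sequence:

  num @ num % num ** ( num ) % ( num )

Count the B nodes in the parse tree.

7

[S [S [S [A [B num]]] @ [A [B num] % [A [B num]]]] ** [A [B ( [S [A [B num]]] )] % [A [B ( [S [A [B num]]] )]]]]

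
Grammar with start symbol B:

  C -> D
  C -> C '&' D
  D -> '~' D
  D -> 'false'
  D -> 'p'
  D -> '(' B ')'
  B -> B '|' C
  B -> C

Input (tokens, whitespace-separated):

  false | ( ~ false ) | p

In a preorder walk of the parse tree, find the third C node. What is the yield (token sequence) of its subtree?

~ false

[B [B [B [C [D false]]] | [C [D ( [B [C [D ~ [D false]]]] )]]] | [C [D p]]]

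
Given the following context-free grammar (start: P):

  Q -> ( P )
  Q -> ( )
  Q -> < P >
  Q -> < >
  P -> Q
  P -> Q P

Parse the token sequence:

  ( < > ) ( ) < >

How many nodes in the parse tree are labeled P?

4

[P [Q ( [P [Q < >]] )] [P [Q ( )] [P [Q < >]]]]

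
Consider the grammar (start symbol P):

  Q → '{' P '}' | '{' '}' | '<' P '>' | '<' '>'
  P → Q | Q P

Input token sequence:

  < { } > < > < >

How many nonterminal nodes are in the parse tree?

8

[P [Q < [P [Q { }]] >] [P [Q < >] [P [Q < >]]]]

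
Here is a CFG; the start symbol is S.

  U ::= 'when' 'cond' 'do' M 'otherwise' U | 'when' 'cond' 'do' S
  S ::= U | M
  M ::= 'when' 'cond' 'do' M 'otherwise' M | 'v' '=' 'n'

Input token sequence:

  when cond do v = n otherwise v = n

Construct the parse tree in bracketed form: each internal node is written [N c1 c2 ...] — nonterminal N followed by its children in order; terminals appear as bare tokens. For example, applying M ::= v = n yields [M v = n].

S
M
when cond do M otherwise M
when cond do v = n otherwise M
when cond do v = n otherwise v = n

[S [M when cond do [M v = n] otherwise [M v = n]]]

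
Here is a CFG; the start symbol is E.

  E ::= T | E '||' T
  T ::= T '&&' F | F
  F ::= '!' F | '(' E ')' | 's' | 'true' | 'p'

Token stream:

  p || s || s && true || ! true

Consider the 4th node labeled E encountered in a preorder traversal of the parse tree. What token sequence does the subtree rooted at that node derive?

p

[E [E [E [E [T [F p]]] || [T [F s]]] || [T [T [F s]] && [F true]]] || [T [F ! [F true]]]]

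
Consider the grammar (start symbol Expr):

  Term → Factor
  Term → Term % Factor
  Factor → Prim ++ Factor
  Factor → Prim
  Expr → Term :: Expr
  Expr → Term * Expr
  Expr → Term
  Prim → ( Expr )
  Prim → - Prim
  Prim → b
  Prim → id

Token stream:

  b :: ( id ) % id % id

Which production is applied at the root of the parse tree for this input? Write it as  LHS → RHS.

Expr → Term :: Expr

[Expr [Term [Factor [Prim b]]] :: [Expr [Term [Term [Term [Factor [Prim ( [Expr [Term [Factor [Prim id]]]] )]]] % [Factor [Prim id]]] % [Factor [Prim id]]]]]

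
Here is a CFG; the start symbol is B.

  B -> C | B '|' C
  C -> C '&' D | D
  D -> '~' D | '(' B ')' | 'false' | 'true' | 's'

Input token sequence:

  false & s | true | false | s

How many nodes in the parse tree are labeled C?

[B [B [B [B [C [C [D false]] & [D s]]] | [C [D true]]] | [C [D false]]] | [C [D s]]]

5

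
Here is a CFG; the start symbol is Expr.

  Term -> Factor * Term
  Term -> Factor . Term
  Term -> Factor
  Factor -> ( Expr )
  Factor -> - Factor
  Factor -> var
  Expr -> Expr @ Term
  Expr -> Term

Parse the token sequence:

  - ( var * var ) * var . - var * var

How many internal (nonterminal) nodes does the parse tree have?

[Expr [Term [Factor - [Factor ( [Expr [Term [Factor var] * [Term [Factor var]]]] )]] * [Term [Factor var] . [Term [Factor - [Factor var]] * [Term [Factor var]]]]]]

16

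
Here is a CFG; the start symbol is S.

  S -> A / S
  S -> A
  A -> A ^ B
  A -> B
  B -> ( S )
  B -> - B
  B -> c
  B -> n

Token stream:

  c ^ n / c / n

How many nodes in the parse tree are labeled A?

[S [A [A [B c]] ^ [B n]] / [S [A [B c]] / [S [A [B n]]]]]

4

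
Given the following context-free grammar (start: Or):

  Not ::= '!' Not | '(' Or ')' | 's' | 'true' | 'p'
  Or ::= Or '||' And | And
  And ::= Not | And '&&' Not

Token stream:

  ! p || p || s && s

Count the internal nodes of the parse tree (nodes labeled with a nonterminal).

12

[Or [Or [Or [And [Not ! [Not p]]]] || [And [Not p]]] || [And [And [Not s]] && [Not s]]]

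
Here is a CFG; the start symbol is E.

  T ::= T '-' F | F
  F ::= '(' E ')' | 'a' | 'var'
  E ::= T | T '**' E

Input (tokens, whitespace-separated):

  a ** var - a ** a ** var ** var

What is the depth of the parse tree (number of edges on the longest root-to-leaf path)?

7

[E [T [F a]] ** [E [T [T [F var]] - [F a]] ** [E [T [F a]] ** [E [T [F var]] ** [E [T [F var]]]]]]]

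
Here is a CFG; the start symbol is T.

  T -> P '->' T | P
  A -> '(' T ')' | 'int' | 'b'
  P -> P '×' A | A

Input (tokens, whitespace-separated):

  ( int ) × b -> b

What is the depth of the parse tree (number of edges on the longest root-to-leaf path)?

7

[T [P [P [A ( [T [P [A int]]] )]] × [A b]] -> [T [P [A b]]]]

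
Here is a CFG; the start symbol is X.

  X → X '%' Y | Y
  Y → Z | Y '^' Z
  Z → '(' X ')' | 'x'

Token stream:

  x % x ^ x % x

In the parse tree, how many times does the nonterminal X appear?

3

[X [X [X [Y [Z x]]] % [Y [Y [Z x]] ^ [Z x]]] % [Y [Z x]]]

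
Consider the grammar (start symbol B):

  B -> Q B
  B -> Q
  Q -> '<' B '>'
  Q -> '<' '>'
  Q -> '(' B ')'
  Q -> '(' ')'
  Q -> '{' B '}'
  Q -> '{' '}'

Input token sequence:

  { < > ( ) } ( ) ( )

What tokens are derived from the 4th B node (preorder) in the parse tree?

( ) ( )

[B [Q { [B [Q < >] [B [Q ( )]]] }] [B [Q ( )] [B [Q ( )]]]]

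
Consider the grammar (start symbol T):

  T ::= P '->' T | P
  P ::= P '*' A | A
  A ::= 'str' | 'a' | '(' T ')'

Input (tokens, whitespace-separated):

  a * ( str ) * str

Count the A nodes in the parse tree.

4

[T [P [P [P [A a]] * [A ( [T [P [A str]]] )]] * [A str]]]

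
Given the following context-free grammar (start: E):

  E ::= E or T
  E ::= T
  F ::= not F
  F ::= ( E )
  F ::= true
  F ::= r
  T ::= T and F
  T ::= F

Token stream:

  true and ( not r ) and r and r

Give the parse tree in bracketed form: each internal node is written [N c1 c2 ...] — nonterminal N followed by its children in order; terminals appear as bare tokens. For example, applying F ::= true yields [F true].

E
T
T and F
T and F and F
T and F and F and F
F and F and F and F
true and F and F and F
true and ( E ) and F and F
true and ( T ) and F and F
true and ( F ) and F and F
true and ( not F ) and F and F
true and ( not r ) and F and F
true and ( not r ) and r and F
true and ( not r ) and r and r

[E [T [T [T [T [F true]] and [F ( [E [T [F not [F r]]]] )]] and [F r]] and [F r]]]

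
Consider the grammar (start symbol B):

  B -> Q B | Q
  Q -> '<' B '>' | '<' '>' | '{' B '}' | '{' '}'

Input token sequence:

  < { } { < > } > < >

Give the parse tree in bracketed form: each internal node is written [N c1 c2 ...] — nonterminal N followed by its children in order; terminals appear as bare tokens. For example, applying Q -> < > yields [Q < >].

B
Q B
< B > B
< Q B > B
< { } B > B
< { } Q > B
< { } { B } > B
< { } { Q } > B
< { } { < > } > B
< { } { < > } > Q
< { } { < > } > < >

[B [Q < [B [Q { }] [B [Q { [B [Q < >]] }]]] >] [B [Q < >]]]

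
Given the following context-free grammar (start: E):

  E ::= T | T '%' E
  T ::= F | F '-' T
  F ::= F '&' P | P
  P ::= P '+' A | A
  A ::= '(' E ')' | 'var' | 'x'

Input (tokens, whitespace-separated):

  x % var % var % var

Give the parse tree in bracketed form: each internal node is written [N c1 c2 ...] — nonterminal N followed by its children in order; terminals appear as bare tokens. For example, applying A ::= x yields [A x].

[E [T [F [P [A x]]]] % [E [T [F [P [A var]]]] % [E [T [F [P [A var]]]] % [E [T [F [P [A var]]]]]]]]

E
T % E
F % E
P % E
A % E
x % E
x % T % E
x % F % E
x % P % E
x % A % E
x % var % E
x % var % T % E
x % var % F % E
x % var % P % E
x % var % A % E
x % var % var % E
x % var % var % T
x % var % var % F
x % var % var % P
x % var % var % A
x % var % var % var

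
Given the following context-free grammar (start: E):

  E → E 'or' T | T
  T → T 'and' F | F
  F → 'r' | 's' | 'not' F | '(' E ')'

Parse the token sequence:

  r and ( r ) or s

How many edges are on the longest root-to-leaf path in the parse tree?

[E [E [T [T [F r]] and [F ( [E [T [F r]]] )]]] or [T [F s]]]

7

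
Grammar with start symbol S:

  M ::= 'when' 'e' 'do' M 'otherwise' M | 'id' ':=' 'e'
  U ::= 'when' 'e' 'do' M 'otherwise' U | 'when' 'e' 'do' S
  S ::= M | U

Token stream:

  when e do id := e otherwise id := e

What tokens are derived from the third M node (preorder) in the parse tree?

[S [M when e do [M id := e] otherwise [M id := e]]]

id := e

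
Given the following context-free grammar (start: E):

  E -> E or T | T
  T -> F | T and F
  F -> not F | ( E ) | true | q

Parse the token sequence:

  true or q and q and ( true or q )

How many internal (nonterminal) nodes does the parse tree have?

[E [E [T [F true]]] or [T [T [T [F q]] and [F q]] and [F ( [E [E [T [F true]]] or [T [F q]]] )]]]

16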